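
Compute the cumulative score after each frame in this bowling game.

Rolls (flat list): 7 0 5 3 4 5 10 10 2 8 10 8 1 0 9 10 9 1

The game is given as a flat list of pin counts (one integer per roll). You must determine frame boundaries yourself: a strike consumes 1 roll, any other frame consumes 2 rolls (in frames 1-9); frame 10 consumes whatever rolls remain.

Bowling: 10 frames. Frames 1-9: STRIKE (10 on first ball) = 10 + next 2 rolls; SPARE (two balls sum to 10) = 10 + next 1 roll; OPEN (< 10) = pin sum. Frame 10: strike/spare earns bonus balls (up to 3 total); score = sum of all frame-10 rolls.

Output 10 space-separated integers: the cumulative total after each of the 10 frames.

Answer: 7 15 24 46 66 86 105 114 123 143

Derivation:
Frame 1: OPEN (7+0=7). Cumulative: 7
Frame 2: OPEN (5+3=8). Cumulative: 15
Frame 3: OPEN (4+5=9). Cumulative: 24
Frame 4: STRIKE. 10 + next two rolls (10+2) = 22. Cumulative: 46
Frame 5: STRIKE. 10 + next two rolls (2+8) = 20. Cumulative: 66
Frame 6: SPARE (2+8=10). 10 + next roll (10) = 20. Cumulative: 86
Frame 7: STRIKE. 10 + next two rolls (8+1) = 19. Cumulative: 105
Frame 8: OPEN (8+1=9). Cumulative: 114
Frame 9: OPEN (0+9=9). Cumulative: 123
Frame 10: STRIKE. Sum of all frame-10 rolls (10+9+1) = 20. Cumulative: 143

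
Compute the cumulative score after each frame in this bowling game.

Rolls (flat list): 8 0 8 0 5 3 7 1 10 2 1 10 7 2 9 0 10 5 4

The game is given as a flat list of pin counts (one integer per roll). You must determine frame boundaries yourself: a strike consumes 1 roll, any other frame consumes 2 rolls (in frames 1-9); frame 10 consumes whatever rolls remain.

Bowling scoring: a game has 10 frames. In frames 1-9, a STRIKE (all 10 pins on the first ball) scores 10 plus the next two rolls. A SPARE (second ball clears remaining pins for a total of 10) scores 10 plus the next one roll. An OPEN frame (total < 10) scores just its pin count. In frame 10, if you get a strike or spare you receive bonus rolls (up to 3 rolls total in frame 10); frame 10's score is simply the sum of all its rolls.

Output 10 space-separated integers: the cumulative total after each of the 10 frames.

Frame 1: OPEN (8+0=8). Cumulative: 8
Frame 2: OPEN (8+0=8). Cumulative: 16
Frame 3: OPEN (5+3=8). Cumulative: 24
Frame 4: OPEN (7+1=8). Cumulative: 32
Frame 5: STRIKE. 10 + next two rolls (2+1) = 13. Cumulative: 45
Frame 6: OPEN (2+1=3). Cumulative: 48
Frame 7: STRIKE. 10 + next two rolls (7+2) = 19. Cumulative: 67
Frame 8: OPEN (7+2=9). Cumulative: 76
Frame 9: OPEN (9+0=9). Cumulative: 85
Frame 10: STRIKE. Sum of all frame-10 rolls (10+5+4) = 19. Cumulative: 104

Answer: 8 16 24 32 45 48 67 76 85 104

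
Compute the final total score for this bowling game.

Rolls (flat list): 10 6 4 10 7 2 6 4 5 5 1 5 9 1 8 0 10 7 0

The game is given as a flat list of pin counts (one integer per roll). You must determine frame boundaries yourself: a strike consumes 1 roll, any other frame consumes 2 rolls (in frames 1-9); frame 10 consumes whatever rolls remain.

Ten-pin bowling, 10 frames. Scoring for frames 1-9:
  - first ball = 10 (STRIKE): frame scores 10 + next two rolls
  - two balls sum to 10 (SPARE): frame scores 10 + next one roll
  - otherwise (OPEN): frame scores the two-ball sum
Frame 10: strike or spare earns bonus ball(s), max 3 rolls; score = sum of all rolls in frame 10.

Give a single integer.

Frame 1: STRIKE. 10 + next two rolls (6+4) = 20. Cumulative: 20
Frame 2: SPARE (6+4=10). 10 + next roll (10) = 20. Cumulative: 40
Frame 3: STRIKE. 10 + next two rolls (7+2) = 19. Cumulative: 59
Frame 4: OPEN (7+2=9). Cumulative: 68
Frame 5: SPARE (6+4=10). 10 + next roll (5) = 15. Cumulative: 83
Frame 6: SPARE (5+5=10). 10 + next roll (1) = 11. Cumulative: 94
Frame 7: OPEN (1+5=6). Cumulative: 100
Frame 8: SPARE (9+1=10). 10 + next roll (8) = 18. Cumulative: 118
Frame 9: OPEN (8+0=8). Cumulative: 126
Frame 10: STRIKE. Sum of all frame-10 rolls (10+7+0) = 17. Cumulative: 143

Answer: 143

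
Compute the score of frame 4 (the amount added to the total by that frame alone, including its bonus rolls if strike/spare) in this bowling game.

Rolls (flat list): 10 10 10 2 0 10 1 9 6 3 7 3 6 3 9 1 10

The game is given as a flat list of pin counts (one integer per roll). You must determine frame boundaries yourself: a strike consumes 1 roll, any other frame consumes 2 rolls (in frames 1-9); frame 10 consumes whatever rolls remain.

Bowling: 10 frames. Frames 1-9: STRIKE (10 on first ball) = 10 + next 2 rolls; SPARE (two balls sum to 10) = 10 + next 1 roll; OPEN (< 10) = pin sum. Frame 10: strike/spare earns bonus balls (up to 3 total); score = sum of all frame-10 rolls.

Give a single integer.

Answer: 2

Derivation:
Frame 1: STRIKE. 10 + next two rolls (10+10) = 30. Cumulative: 30
Frame 2: STRIKE. 10 + next two rolls (10+2) = 22. Cumulative: 52
Frame 3: STRIKE. 10 + next two rolls (2+0) = 12. Cumulative: 64
Frame 4: OPEN (2+0=2). Cumulative: 66
Frame 5: STRIKE. 10 + next two rolls (1+9) = 20. Cumulative: 86
Frame 6: SPARE (1+9=10). 10 + next roll (6) = 16. Cumulative: 102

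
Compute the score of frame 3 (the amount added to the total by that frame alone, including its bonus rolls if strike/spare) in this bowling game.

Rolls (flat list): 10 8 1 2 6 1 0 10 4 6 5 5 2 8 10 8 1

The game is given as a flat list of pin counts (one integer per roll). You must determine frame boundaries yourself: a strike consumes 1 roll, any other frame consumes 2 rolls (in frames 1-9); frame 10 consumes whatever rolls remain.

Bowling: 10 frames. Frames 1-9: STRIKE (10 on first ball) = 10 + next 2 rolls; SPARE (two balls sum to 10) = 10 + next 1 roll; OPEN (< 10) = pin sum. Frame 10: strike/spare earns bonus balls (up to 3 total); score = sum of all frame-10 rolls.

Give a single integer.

Answer: 8

Derivation:
Frame 1: STRIKE. 10 + next two rolls (8+1) = 19. Cumulative: 19
Frame 2: OPEN (8+1=9). Cumulative: 28
Frame 3: OPEN (2+6=8). Cumulative: 36
Frame 4: OPEN (1+0=1). Cumulative: 37
Frame 5: STRIKE. 10 + next two rolls (4+6) = 20. Cumulative: 57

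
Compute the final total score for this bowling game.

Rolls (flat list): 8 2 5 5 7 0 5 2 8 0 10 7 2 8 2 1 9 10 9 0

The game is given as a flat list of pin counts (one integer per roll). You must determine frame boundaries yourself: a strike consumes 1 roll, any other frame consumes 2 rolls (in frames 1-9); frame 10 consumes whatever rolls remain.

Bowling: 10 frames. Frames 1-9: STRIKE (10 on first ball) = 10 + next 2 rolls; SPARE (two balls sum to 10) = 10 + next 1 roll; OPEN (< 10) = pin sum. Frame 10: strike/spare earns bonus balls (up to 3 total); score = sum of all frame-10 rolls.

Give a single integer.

Answer: 132

Derivation:
Frame 1: SPARE (8+2=10). 10 + next roll (5) = 15. Cumulative: 15
Frame 2: SPARE (5+5=10). 10 + next roll (7) = 17. Cumulative: 32
Frame 3: OPEN (7+0=7). Cumulative: 39
Frame 4: OPEN (5+2=7). Cumulative: 46
Frame 5: OPEN (8+0=8). Cumulative: 54
Frame 6: STRIKE. 10 + next two rolls (7+2) = 19. Cumulative: 73
Frame 7: OPEN (7+2=9). Cumulative: 82
Frame 8: SPARE (8+2=10). 10 + next roll (1) = 11. Cumulative: 93
Frame 9: SPARE (1+9=10). 10 + next roll (10) = 20. Cumulative: 113
Frame 10: STRIKE. Sum of all frame-10 rolls (10+9+0) = 19. Cumulative: 132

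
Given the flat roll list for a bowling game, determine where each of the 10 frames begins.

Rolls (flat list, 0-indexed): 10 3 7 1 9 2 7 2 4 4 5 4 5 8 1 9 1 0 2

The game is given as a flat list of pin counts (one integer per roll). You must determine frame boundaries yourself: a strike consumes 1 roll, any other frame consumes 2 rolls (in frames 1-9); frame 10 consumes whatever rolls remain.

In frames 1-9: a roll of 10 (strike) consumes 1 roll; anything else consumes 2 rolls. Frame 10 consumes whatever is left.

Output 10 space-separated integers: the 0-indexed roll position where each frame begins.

Answer: 0 1 3 5 7 9 11 13 15 17

Derivation:
Frame 1 starts at roll index 0: roll=10 (strike), consumes 1 roll
Frame 2 starts at roll index 1: rolls=3,7 (sum=10), consumes 2 rolls
Frame 3 starts at roll index 3: rolls=1,9 (sum=10), consumes 2 rolls
Frame 4 starts at roll index 5: rolls=2,7 (sum=9), consumes 2 rolls
Frame 5 starts at roll index 7: rolls=2,4 (sum=6), consumes 2 rolls
Frame 6 starts at roll index 9: rolls=4,5 (sum=9), consumes 2 rolls
Frame 7 starts at roll index 11: rolls=4,5 (sum=9), consumes 2 rolls
Frame 8 starts at roll index 13: rolls=8,1 (sum=9), consumes 2 rolls
Frame 9 starts at roll index 15: rolls=9,1 (sum=10), consumes 2 rolls
Frame 10 starts at roll index 17: 2 remaining rolls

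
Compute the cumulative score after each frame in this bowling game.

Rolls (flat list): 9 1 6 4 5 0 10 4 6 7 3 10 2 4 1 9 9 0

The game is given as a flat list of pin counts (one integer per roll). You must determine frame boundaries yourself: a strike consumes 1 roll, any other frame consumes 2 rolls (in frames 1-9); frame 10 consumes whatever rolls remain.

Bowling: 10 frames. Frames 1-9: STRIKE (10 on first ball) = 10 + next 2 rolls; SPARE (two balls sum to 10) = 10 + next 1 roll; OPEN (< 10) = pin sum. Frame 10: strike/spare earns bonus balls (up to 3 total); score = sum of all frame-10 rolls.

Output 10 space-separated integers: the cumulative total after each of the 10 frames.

Answer: 16 31 36 56 73 93 109 115 134 143

Derivation:
Frame 1: SPARE (9+1=10). 10 + next roll (6) = 16. Cumulative: 16
Frame 2: SPARE (6+4=10). 10 + next roll (5) = 15. Cumulative: 31
Frame 3: OPEN (5+0=5). Cumulative: 36
Frame 4: STRIKE. 10 + next two rolls (4+6) = 20. Cumulative: 56
Frame 5: SPARE (4+6=10). 10 + next roll (7) = 17. Cumulative: 73
Frame 6: SPARE (7+3=10). 10 + next roll (10) = 20. Cumulative: 93
Frame 7: STRIKE. 10 + next two rolls (2+4) = 16. Cumulative: 109
Frame 8: OPEN (2+4=6). Cumulative: 115
Frame 9: SPARE (1+9=10). 10 + next roll (9) = 19. Cumulative: 134
Frame 10: OPEN. Sum of all frame-10 rolls (9+0) = 9. Cumulative: 143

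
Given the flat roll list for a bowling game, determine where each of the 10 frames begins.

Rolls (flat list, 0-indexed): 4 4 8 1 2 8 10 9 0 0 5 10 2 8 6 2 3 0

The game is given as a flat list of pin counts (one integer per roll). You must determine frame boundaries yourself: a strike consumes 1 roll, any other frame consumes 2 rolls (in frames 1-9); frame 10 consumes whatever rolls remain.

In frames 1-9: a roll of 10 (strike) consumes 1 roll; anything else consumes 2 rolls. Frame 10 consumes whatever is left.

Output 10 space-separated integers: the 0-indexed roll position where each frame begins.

Frame 1 starts at roll index 0: rolls=4,4 (sum=8), consumes 2 rolls
Frame 2 starts at roll index 2: rolls=8,1 (sum=9), consumes 2 rolls
Frame 3 starts at roll index 4: rolls=2,8 (sum=10), consumes 2 rolls
Frame 4 starts at roll index 6: roll=10 (strike), consumes 1 roll
Frame 5 starts at roll index 7: rolls=9,0 (sum=9), consumes 2 rolls
Frame 6 starts at roll index 9: rolls=0,5 (sum=5), consumes 2 rolls
Frame 7 starts at roll index 11: roll=10 (strike), consumes 1 roll
Frame 8 starts at roll index 12: rolls=2,8 (sum=10), consumes 2 rolls
Frame 9 starts at roll index 14: rolls=6,2 (sum=8), consumes 2 rolls
Frame 10 starts at roll index 16: 2 remaining rolls

Answer: 0 2 4 6 7 9 11 12 14 16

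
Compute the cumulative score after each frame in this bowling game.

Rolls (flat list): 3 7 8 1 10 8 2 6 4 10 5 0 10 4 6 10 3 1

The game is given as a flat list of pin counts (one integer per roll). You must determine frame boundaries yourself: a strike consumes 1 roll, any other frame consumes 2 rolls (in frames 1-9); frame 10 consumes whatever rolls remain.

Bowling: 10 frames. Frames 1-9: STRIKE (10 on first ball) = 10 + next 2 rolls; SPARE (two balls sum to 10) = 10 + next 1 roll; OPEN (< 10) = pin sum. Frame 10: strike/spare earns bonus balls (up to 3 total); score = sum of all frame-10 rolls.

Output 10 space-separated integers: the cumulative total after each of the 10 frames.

Frame 1: SPARE (3+7=10). 10 + next roll (8) = 18. Cumulative: 18
Frame 2: OPEN (8+1=9). Cumulative: 27
Frame 3: STRIKE. 10 + next two rolls (8+2) = 20. Cumulative: 47
Frame 4: SPARE (8+2=10). 10 + next roll (6) = 16. Cumulative: 63
Frame 5: SPARE (6+4=10). 10 + next roll (10) = 20. Cumulative: 83
Frame 6: STRIKE. 10 + next two rolls (5+0) = 15. Cumulative: 98
Frame 7: OPEN (5+0=5). Cumulative: 103
Frame 8: STRIKE. 10 + next two rolls (4+6) = 20. Cumulative: 123
Frame 9: SPARE (4+6=10). 10 + next roll (10) = 20. Cumulative: 143
Frame 10: STRIKE. Sum of all frame-10 rolls (10+3+1) = 14. Cumulative: 157

Answer: 18 27 47 63 83 98 103 123 143 157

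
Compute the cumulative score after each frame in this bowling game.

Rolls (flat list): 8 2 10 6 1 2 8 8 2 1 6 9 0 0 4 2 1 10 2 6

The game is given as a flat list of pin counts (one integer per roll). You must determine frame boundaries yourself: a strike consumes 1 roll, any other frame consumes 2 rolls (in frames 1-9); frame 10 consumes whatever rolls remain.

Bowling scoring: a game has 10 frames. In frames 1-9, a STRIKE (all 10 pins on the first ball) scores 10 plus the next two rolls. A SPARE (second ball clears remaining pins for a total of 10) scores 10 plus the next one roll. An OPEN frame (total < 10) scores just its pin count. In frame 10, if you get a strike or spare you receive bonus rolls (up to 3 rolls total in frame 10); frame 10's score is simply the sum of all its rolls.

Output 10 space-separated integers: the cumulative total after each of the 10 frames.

Frame 1: SPARE (8+2=10). 10 + next roll (10) = 20. Cumulative: 20
Frame 2: STRIKE. 10 + next two rolls (6+1) = 17. Cumulative: 37
Frame 3: OPEN (6+1=7). Cumulative: 44
Frame 4: SPARE (2+8=10). 10 + next roll (8) = 18. Cumulative: 62
Frame 5: SPARE (8+2=10). 10 + next roll (1) = 11. Cumulative: 73
Frame 6: OPEN (1+6=7). Cumulative: 80
Frame 7: OPEN (9+0=9). Cumulative: 89
Frame 8: OPEN (0+4=4). Cumulative: 93
Frame 9: OPEN (2+1=3). Cumulative: 96
Frame 10: STRIKE. Sum of all frame-10 rolls (10+2+6) = 18. Cumulative: 114

Answer: 20 37 44 62 73 80 89 93 96 114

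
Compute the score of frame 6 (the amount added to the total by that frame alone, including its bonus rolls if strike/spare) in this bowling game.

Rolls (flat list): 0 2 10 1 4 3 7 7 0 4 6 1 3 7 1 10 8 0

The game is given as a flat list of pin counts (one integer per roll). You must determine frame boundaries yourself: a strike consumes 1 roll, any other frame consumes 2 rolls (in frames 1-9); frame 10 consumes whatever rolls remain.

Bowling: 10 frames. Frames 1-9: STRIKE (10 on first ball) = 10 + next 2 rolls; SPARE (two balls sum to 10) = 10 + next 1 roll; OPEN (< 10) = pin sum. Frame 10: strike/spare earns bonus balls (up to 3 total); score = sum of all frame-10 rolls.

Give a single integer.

Answer: 11

Derivation:
Frame 1: OPEN (0+2=2). Cumulative: 2
Frame 2: STRIKE. 10 + next two rolls (1+4) = 15. Cumulative: 17
Frame 3: OPEN (1+4=5). Cumulative: 22
Frame 4: SPARE (3+7=10). 10 + next roll (7) = 17. Cumulative: 39
Frame 5: OPEN (7+0=7). Cumulative: 46
Frame 6: SPARE (4+6=10). 10 + next roll (1) = 11. Cumulative: 57
Frame 7: OPEN (1+3=4). Cumulative: 61
Frame 8: OPEN (7+1=8). Cumulative: 69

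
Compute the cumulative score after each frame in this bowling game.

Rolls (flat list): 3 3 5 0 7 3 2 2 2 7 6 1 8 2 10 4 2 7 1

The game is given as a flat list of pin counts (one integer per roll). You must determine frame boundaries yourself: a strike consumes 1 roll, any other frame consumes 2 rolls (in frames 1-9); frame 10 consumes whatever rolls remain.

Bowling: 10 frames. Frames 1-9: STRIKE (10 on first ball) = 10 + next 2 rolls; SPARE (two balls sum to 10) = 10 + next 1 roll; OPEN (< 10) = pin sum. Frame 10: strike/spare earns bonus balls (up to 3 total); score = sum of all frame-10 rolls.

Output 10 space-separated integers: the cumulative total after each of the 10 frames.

Answer: 6 11 23 27 36 43 63 79 85 93

Derivation:
Frame 1: OPEN (3+3=6). Cumulative: 6
Frame 2: OPEN (5+0=5). Cumulative: 11
Frame 3: SPARE (7+3=10). 10 + next roll (2) = 12. Cumulative: 23
Frame 4: OPEN (2+2=4). Cumulative: 27
Frame 5: OPEN (2+7=9). Cumulative: 36
Frame 6: OPEN (6+1=7). Cumulative: 43
Frame 7: SPARE (8+2=10). 10 + next roll (10) = 20. Cumulative: 63
Frame 8: STRIKE. 10 + next two rolls (4+2) = 16. Cumulative: 79
Frame 9: OPEN (4+2=6). Cumulative: 85
Frame 10: OPEN. Sum of all frame-10 rolls (7+1) = 8. Cumulative: 93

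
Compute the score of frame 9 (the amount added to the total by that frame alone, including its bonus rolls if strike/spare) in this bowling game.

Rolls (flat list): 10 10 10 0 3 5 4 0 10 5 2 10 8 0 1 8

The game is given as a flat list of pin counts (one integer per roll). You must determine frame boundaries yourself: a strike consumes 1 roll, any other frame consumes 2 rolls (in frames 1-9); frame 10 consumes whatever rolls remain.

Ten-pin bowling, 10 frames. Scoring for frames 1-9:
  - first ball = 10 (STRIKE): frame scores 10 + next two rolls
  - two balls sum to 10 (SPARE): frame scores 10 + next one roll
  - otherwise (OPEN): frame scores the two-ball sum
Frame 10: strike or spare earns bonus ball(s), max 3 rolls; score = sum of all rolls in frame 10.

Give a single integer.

Answer: 8

Derivation:
Frame 1: STRIKE. 10 + next two rolls (10+10) = 30. Cumulative: 30
Frame 2: STRIKE. 10 + next two rolls (10+0) = 20. Cumulative: 50
Frame 3: STRIKE. 10 + next two rolls (0+3) = 13. Cumulative: 63
Frame 4: OPEN (0+3=3). Cumulative: 66
Frame 5: OPEN (5+4=9). Cumulative: 75
Frame 6: SPARE (0+10=10). 10 + next roll (5) = 15. Cumulative: 90
Frame 7: OPEN (5+2=7). Cumulative: 97
Frame 8: STRIKE. 10 + next two rolls (8+0) = 18. Cumulative: 115
Frame 9: OPEN (8+0=8). Cumulative: 123
Frame 10: OPEN. Sum of all frame-10 rolls (1+8) = 9. Cumulative: 132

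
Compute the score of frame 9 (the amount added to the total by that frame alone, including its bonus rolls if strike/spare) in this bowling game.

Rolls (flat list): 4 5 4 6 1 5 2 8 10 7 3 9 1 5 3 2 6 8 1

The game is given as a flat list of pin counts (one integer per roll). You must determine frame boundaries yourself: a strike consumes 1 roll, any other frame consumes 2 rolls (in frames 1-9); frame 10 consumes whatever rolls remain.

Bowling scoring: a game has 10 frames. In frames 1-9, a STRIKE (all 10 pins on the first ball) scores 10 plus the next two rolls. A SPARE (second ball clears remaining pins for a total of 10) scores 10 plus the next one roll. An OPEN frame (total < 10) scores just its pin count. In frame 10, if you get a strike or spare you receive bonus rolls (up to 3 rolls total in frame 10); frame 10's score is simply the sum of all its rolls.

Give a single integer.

Answer: 8

Derivation:
Frame 1: OPEN (4+5=9). Cumulative: 9
Frame 2: SPARE (4+6=10). 10 + next roll (1) = 11. Cumulative: 20
Frame 3: OPEN (1+5=6). Cumulative: 26
Frame 4: SPARE (2+8=10). 10 + next roll (10) = 20. Cumulative: 46
Frame 5: STRIKE. 10 + next two rolls (7+3) = 20. Cumulative: 66
Frame 6: SPARE (7+3=10). 10 + next roll (9) = 19. Cumulative: 85
Frame 7: SPARE (9+1=10). 10 + next roll (5) = 15. Cumulative: 100
Frame 8: OPEN (5+3=8). Cumulative: 108
Frame 9: OPEN (2+6=8). Cumulative: 116
Frame 10: OPEN. Sum of all frame-10 rolls (8+1) = 9. Cumulative: 125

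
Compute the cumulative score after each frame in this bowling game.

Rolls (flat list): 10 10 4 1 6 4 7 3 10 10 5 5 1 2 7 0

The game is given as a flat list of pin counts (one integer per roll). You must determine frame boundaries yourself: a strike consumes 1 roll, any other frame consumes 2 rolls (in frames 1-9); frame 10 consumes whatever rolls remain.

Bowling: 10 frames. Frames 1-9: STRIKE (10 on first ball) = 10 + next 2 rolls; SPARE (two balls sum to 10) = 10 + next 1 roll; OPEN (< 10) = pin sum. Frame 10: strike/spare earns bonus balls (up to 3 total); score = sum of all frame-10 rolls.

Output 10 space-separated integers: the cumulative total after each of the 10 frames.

Answer: 24 39 44 61 81 106 126 137 140 147

Derivation:
Frame 1: STRIKE. 10 + next two rolls (10+4) = 24. Cumulative: 24
Frame 2: STRIKE. 10 + next two rolls (4+1) = 15. Cumulative: 39
Frame 3: OPEN (4+1=5). Cumulative: 44
Frame 4: SPARE (6+4=10). 10 + next roll (7) = 17. Cumulative: 61
Frame 5: SPARE (7+3=10). 10 + next roll (10) = 20. Cumulative: 81
Frame 6: STRIKE. 10 + next two rolls (10+5) = 25. Cumulative: 106
Frame 7: STRIKE. 10 + next two rolls (5+5) = 20. Cumulative: 126
Frame 8: SPARE (5+5=10). 10 + next roll (1) = 11. Cumulative: 137
Frame 9: OPEN (1+2=3). Cumulative: 140
Frame 10: OPEN. Sum of all frame-10 rolls (7+0) = 7. Cumulative: 147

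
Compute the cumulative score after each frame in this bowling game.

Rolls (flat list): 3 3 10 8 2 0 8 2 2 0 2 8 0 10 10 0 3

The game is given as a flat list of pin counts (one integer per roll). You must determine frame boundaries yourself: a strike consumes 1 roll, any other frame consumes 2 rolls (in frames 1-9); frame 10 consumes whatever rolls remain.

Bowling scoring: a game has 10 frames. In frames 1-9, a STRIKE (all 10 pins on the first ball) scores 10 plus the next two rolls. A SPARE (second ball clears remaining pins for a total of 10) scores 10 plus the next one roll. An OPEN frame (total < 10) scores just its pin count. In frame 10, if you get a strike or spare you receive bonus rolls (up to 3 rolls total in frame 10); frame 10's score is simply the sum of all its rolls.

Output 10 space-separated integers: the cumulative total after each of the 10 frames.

Frame 1: OPEN (3+3=6). Cumulative: 6
Frame 2: STRIKE. 10 + next two rolls (8+2) = 20. Cumulative: 26
Frame 3: SPARE (8+2=10). 10 + next roll (0) = 10. Cumulative: 36
Frame 4: OPEN (0+8=8). Cumulative: 44
Frame 5: OPEN (2+2=4). Cumulative: 48
Frame 6: OPEN (0+2=2). Cumulative: 50
Frame 7: OPEN (8+0=8). Cumulative: 58
Frame 8: STRIKE. 10 + next two rolls (10+0) = 20. Cumulative: 78
Frame 9: STRIKE. 10 + next two rolls (0+3) = 13. Cumulative: 91
Frame 10: OPEN. Sum of all frame-10 rolls (0+3) = 3. Cumulative: 94

Answer: 6 26 36 44 48 50 58 78 91 94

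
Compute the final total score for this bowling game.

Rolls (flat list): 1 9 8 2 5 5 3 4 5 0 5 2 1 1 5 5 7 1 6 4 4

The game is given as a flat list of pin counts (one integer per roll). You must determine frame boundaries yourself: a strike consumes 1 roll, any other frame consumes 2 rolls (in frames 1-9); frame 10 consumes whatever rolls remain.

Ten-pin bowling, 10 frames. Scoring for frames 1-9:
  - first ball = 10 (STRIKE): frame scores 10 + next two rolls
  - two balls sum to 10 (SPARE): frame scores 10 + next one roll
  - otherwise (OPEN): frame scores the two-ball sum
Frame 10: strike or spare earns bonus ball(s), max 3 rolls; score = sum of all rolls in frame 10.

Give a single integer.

Frame 1: SPARE (1+9=10). 10 + next roll (8) = 18. Cumulative: 18
Frame 2: SPARE (8+2=10). 10 + next roll (5) = 15. Cumulative: 33
Frame 3: SPARE (5+5=10). 10 + next roll (3) = 13. Cumulative: 46
Frame 4: OPEN (3+4=7). Cumulative: 53
Frame 5: OPEN (5+0=5). Cumulative: 58
Frame 6: OPEN (5+2=7). Cumulative: 65
Frame 7: OPEN (1+1=2). Cumulative: 67
Frame 8: SPARE (5+5=10). 10 + next roll (7) = 17. Cumulative: 84
Frame 9: OPEN (7+1=8). Cumulative: 92
Frame 10: SPARE. Sum of all frame-10 rolls (6+4+4) = 14. Cumulative: 106

Answer: 106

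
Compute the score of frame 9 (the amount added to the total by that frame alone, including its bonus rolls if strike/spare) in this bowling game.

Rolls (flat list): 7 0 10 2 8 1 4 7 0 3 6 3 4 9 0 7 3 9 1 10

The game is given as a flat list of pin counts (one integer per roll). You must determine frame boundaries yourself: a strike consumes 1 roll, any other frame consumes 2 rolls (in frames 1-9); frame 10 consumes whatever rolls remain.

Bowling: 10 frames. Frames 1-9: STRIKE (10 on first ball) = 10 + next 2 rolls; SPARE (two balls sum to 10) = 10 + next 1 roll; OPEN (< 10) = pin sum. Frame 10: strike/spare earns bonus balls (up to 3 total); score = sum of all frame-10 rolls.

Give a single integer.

Answer: 19

Derivation:
Frame 1: OPEN (7+0=7). Cumulative: 7
Frame 2: STRIKE. 10 + next two rolls (2+8) = 20. Cumulative: 27
Frame 3: SPARE (2+8=10). 10 + next roll (1) = 11. Cumulative: 38
Frame 4: OPEN (1+4=5). Cumulative: 43
Frame 5: OPEN (7+0=7). Cumulative: 50
Frame 6: OPEN (3+6=9). Cumulative: 59
Frame 7: OPEN (3+4=7). Cumulative: 66
Frame 8: OPEN (9+0=9). Cumulative: 75
Frame 9: SPARE (7+3=10). 10 + next roll (9) = 19. Cumulative: 94
Frame 10: SPARE. Sum of all frame-10 rolls (9+1+10) = 20. Cumulative: 114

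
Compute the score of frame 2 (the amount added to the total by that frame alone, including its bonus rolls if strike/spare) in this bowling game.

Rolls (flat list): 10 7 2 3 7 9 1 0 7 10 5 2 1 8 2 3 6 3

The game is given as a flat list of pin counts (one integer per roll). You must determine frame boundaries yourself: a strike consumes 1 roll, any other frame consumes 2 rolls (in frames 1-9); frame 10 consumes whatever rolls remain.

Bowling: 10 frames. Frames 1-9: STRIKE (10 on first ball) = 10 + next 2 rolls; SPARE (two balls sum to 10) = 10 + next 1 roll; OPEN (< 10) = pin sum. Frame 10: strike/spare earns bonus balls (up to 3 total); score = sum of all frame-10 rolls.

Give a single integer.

Frame 1: STRIKE. 10 + next two rolls (7+2) = 19. Cumulative: 19
Frame 2: OPEN (7+2=9). Cumulative: 28
Frame 3: SPARE (3+7=10). 10 + next roll (9) = 19. Cumulative: 47
Frame 4: SPARE (9+1=10). 10 + next roll (0) = 10. Cumulative: 57

Answer: 9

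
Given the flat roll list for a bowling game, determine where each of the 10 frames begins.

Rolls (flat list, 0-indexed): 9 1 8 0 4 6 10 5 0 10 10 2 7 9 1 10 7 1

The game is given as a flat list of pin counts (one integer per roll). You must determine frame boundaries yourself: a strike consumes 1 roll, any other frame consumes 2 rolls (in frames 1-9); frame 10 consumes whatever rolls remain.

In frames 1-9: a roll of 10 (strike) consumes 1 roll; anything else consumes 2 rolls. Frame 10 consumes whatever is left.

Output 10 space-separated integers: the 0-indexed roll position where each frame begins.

Frame 1 starts at roll index 0: rolls=9,1 (sum=10), consumes 2 rolls
Frame 2 starts at roll index 2: rolls=8,0 (sum=8), consumes 2 rolls
Frame 3 starts at roll index 4: rolls=4,6 (sum=10), consumes 2 rolls
Frame 4 starts at roll index 6: roll=10 (strike), consumes 1 roll
Frame 5 starts at roll index 7: rolls=5,0 (sum=5), consumes 2 rolls
Frame 6 starts at roll index 9: roll=10 (strike), consumes 1 roll
Frame 7 starts at roll index 10: roll=10 (strike), consumes 1 roll
Frame 8 starts at roll index 11: rolls=2,7 (sum=9), consumes 2 rolls
Frame 9 starts at roll index 13: rolls=9,1 (sum=10), consumes 2 rolls
Frame 10 starts at roll index 15: 3 remaining rolls

Answer: 0 2 4 6 7 9 10 11 13 15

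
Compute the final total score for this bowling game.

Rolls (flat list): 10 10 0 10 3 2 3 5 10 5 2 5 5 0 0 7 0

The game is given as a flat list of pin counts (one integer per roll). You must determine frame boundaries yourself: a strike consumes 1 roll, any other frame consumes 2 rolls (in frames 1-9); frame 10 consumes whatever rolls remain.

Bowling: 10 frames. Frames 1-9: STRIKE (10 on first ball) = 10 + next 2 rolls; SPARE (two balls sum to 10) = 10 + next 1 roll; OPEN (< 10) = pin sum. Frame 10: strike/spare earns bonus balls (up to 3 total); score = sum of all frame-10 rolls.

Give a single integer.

Answer: 107

Derivation:
Frame 1: STRIKE. 10 + next two rolls (10+0) = 20. Cumulative: 20
Frame 2: STRIKE. 10 + next two rolls (0+10) = 20. Cumulative: 40
Frame 3: SPARE (0+10=10). 10 + next roll (3) = 13. Cumulative: 53
Frame 4: OPEN (3+2=5). Cumulative: 58
Frame 5: OPEN (3+5=8). Cumulative: 66
Frame 6: STRIKE. 10 + next two rolls (5+2) = 17. Cumulative: 83
Frame 7: OPEN (5+2=7). Cumulative: 90
Frame 8: SPARE (5+5=10). 10 + next roll (0) = 10. Cumulative: 100
Frame 9: OPEN (0+0=0). Cumulative: 100
Frame 10: OPEN. Sum of all frame-10 rolls (7+0) = 7. Cumulative: 107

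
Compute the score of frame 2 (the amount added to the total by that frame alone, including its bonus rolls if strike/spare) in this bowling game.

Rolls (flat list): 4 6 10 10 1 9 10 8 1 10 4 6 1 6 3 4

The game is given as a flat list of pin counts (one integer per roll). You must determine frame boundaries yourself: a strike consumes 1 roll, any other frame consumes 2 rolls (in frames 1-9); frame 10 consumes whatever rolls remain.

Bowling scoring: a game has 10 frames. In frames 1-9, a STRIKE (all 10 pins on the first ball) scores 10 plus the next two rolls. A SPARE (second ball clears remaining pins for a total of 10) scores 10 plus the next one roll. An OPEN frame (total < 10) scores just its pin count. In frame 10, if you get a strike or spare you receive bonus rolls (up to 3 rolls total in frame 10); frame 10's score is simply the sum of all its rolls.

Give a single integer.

Answer: 21

Derivation:
Frame 1: SPARE (4+6=10). 10 + next roll (10) = 20. Cumulative: 20
Frame 2: STRIKE. 10 + next two rolls (10+1) = 21. Cumulative: 41
Frame 3: STRIKE. 10 + next two rolls (1+9) = 20. Cumulative: 61
Frame 4: SPARE (1+9=10). 10 + next roll (10) = 20. Cumulative: 81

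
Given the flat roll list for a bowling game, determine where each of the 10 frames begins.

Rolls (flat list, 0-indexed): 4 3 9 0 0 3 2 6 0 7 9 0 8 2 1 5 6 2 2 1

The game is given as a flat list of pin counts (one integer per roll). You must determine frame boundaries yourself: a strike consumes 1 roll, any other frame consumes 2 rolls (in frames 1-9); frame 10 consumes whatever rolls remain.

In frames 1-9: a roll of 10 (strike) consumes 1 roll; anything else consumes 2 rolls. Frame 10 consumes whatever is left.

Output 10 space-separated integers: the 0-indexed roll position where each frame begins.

Answer: 0 2 4 6 8 10 12 14 16 18

Derivation:
Frame 1 starts at roll index 0: rolls=4,3 (sum=7), consumes 2 rolls
Frame 2 starts at roll index 2: rolls=9,0 (sum=9), consumes 2 rolls
Frame 3 starts at roll index 4: rolls=0,3 (sum=3), consumes 2 rolls
Frame 4 starts at roll index 6: rolls=2,6 (sum=8), consumes 2 rolls
Frame 5 starts at roll index 8: rolls=0,7 (sum=7), consumes 2 rolls
Frame 6 starts at roll index 10: rolls=9,0 (sum=9), consumes 2 rolls
Frame 7 starts at roll index 12: rolls=8,2 (sum=10), consumes 2 rolls
Frame 8 starts at roll index 14: rolls=1,5 (sum=6), consumes 2 rolls
Frame 9 starts at roll index 16: rolls=6,2 (sum=8), consumes 2 rolls
Frame 10 starts at roll index 18: 2 remaining rolls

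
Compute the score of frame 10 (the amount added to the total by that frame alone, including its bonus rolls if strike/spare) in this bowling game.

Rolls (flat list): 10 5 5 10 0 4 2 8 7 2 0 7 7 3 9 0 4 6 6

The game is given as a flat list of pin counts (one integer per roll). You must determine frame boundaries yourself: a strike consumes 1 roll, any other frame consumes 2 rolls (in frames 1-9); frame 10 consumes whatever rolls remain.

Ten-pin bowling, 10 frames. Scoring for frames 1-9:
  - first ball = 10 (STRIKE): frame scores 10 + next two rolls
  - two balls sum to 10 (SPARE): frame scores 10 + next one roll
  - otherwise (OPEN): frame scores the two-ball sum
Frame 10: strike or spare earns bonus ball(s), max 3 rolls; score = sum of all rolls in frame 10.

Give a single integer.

Frame 1: STRIKE. 10 + next two rolls (5+5) = 20. Cumulative: 20
Frame 2: SPARE (5+5=10). 10 + next roll (10) = 20. Cumulative: 40
Frame 3: STRIKE. 10 + next two rolls (0+4) = 14. Cumulative: 54
Frame 4: OPEN (0+4=4). Cumulative: 58
Frame 5: SPARE (2+8=10). 10 + next roll (7) = 17. Cumulative: 75
Frame 6: OPEN (7+2=9). Cumulative: 84
Frame 7: OPEN (0+7=7). Cumulative: 91
Frame 8: SPARE (7+3=10). 10 + next roll (9) = 19. Cumulative: 110
Frame 9: OPEN (9+0=9). Cumulative: 119
Frame 10: SPARE. Sum of all frame-10 rolls (4+6+6) = 16. Cumulative: 135

Answer: 16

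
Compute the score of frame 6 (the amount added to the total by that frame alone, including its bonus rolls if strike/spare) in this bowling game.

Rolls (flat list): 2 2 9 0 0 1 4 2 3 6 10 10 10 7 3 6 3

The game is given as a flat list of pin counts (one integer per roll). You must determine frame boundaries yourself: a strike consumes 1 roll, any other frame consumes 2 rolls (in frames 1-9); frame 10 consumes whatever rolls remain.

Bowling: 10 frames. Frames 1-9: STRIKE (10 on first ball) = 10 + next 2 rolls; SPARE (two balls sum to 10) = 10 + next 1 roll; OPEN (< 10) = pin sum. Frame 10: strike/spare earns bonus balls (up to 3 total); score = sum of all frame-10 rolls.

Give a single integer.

Frame 1: OPEN (2+2=4). Cumulative: 4
Frame 2: OPEN (9+0=9). Cumulative: 13
Frame 3: OPEN (0+1=1). Cumulative: 14
Frame 4: OPEN (4+2=6). Cumulative: 20
Frame 5: OPEN (3+6=9). Cumulative: 29
Frame 6: STRIKE. 10 + next two rolls (10+10) = 30. Cumulative: 59
Frame 7: STRIKE. 10 + next two rolls (10+7) = 27. Cumulative: 86
Frame 8: STRIKE. 10 + next two rolls (7+3) = 20. Cumulative: 106

Answer: 30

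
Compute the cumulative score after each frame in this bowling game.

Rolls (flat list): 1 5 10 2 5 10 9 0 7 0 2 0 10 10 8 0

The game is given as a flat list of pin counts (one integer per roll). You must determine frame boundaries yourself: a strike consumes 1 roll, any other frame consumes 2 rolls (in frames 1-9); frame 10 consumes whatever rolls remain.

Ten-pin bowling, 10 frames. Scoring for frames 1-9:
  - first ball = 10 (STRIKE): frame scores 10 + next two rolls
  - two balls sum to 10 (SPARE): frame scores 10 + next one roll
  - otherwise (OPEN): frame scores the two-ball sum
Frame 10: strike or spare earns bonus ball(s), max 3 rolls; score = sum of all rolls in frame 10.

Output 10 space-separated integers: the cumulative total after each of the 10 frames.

Answer: 6 23 30 49 58 65 67 95 113 121

Derivation:
Frame 1: OPEN (1+5=6). Cumulative: 6
Frame 2: STRIKE. 10 + next two rolls (2+5) = 17. Cumulative: 23
Frame 3: OPEN (2+5=7). Cumulative: 30
Frame 4: STRIKE. 10 + next two rolls (9+0) = 19. Cumulative: 49
Frame 5: OPEN (9+0=9). Cumulative: 58
Frame 6: OPEN (7+0=7). Cumulative: 65
Frame 7: OPEN (2+0=2). Cumulative: 67
Frame 8: STRIKE. 10 + next two rolls (10+8) = 28. Cumulative: 95
Frame 9: STRIKE. 10 + next two rolls (8+0) = 18. Cumulative: 113
Frame 10: OPEN. Sum of all frame-10 rolls (8+0) = 8. Cumulative: 121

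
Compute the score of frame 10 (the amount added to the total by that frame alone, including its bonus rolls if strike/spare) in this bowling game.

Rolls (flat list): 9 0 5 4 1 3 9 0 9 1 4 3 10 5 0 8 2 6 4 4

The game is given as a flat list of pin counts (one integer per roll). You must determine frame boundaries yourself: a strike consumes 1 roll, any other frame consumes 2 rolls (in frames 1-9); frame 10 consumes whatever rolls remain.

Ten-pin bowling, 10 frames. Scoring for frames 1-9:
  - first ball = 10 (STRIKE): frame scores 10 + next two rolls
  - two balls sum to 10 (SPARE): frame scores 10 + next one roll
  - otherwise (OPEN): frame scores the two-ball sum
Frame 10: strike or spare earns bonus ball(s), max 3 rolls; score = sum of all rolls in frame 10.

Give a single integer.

Frame 1: OPEN (9+0=9). Cumulative: 9
Frame 2: OPEN (5+4=9). Cumulative: 18
Frame 3: OPEN (1+3=4). Cumulative: 22
Frame 4: OPEN (9+0=9). Cumulative: 31
Frame 5: SPARE (9+1=10). 10 + next roll (4) = 14. Cumulative: 45
Frame 6: OPEN (4+3=7). Cumulative: 52
Frame 7: STRIKE. 10 + next two rolls (5+0) = 15. Cumulative: 67
Frame 8: OPEN (5+0=5). Cumulative: 72
Frame 9: SPARE (8+2=10). 10 + next roll (6) = 16. Cumulative: 88
Frame 10: SPARE. Sum of all frame-10 rolls (6+4+4) = 14. Cumulative: 102

Answer: 14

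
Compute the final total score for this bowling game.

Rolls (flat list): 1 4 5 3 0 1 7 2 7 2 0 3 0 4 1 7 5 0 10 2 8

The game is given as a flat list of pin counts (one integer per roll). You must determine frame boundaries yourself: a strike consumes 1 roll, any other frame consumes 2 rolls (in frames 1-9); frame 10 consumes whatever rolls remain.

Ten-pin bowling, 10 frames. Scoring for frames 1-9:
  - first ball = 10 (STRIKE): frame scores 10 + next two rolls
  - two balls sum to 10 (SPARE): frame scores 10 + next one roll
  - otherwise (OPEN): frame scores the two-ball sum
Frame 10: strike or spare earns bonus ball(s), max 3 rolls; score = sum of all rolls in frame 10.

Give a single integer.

Answer: 72

Derivation:
Frame 1: OPEN (1+4=5). Cumulative: 5
Frame 2: OPEN (5+3=8). Cumulative: 13
Frame 3: OPEN (0+1=1). Cumulative: 14
Frame 4: OPEN (7+2=9). Cumulative: 23
Frame 5: OPEN (7+2=9). Cumulative: 32
Frame 6: OPEN (0+3=3). Cumulative: 35
Frame 7: OPEN (0+4=4). Cumulative: 39
Frame 8: OPEN (1+7=8). Cumulative: 47
Frame 9: OPEN (5+0=5). Cumulative: 52
Frame 10: STRIKE. Sum of all frame-10 rolls (10+2+8) = 20. Cumulative: 72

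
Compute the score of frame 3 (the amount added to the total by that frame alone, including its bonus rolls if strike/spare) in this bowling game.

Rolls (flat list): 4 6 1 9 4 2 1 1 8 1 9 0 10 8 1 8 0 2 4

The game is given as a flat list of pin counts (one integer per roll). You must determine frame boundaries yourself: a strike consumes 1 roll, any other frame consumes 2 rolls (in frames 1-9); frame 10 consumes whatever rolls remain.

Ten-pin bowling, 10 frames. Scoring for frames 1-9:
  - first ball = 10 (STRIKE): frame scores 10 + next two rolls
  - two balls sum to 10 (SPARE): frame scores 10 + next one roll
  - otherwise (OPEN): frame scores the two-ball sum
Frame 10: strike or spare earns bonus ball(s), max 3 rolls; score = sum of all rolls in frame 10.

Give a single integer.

Frame 1: SPARE (4+6=10). 10 + next roll (1) = 11. Cumulative: 11
Frame 2: SPARE (1+9=10). 10 + next roll (4) = 14. Cumulative: 25
Frame 3: OPEN (4+2=6). Cumulative: 31
Frame 4: OPEN (1+1=2). Cumulative: 33
Frame 5: OPEN (8+1=9). Cumulative: 42

Answer: 6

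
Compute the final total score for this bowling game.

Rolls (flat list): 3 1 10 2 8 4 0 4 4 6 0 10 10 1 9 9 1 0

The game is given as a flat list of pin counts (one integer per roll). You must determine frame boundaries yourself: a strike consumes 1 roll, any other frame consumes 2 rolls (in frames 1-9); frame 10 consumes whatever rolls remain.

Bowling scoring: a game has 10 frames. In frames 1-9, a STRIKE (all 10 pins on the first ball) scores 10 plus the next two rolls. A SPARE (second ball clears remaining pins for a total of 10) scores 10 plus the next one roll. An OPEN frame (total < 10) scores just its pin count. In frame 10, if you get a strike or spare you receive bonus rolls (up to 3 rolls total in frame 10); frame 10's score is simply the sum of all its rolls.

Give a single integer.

Answer: 126

Derivation:
Frame 1: OPEN (3+1=4). Cumulative: 4
Frame 2: STRIKE. 10 + next two rolls (2+8) = 20. Cumulative: 24
Frame 3: SPARE (2+8=10). 10 + next roll (4) = 14. Cumulative: 38
Frame 4: OPEN (4+0=4). Cumulative: 42
Frame 5: OPEN (4+4=8). Cumulative: 50
Frame 6: OPEN (6+0=6). Cumulative: 56
Frame 7: STRIKE. 10 + next two rolls (10+1) = 21. Cumulative: 77
Frame 8: STRIKE. 10 + next two rolls (1+9) = 20. Cumulative: 97
Frame 9: SPARE (1+9=10). 10 + next roll (9) = 19. Cumulative: 116
Frame 10: SPARE. Sum of all frame-10 rolls (9+1+0) = 10. Cumulative: 126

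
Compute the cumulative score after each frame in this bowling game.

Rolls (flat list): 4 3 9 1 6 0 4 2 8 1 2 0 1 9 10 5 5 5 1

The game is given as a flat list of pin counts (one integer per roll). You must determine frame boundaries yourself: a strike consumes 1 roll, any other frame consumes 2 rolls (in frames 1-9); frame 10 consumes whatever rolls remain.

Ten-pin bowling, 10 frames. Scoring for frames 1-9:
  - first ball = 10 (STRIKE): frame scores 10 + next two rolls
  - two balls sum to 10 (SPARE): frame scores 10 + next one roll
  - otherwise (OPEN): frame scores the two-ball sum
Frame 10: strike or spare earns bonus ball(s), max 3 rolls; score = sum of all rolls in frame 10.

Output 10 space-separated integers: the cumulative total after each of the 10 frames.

Answer: 7 23 29 35 44 46 66 86 101 107

Derivation:
Frame 1: OPEN (4+3=7). Cumulative: 7
Frame 2: SPARE (9+1=10). 10 + next roll (6) = 16. Cumulative: 23
Frame 3: OPEN (6+0=6). Cumulative: 29
Frame 4: OPEN (4+2=6). Cumulative: 35
Frame 5: OPEN (8+1=9). Cumulative: 44
Frame 6: OPEN (2+0=2). Cumulative: 46
Frame 7: SPARE (1+9=10). 10 + next roll (10) = 20. Cumulative: 66
Frame 8: STRIKE. 10 + next two rolls (5+5) = 20. Cumulative: 86
Frame 9: SPARE (5+5=10). 10 + next roll (5) = 15. Cumulative: 101
Frame 10: OPEN. Sum of all frame-10 rolls (5+1) = 6. Cumulative: 107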